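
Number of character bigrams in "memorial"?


Word: "memorial" (length 8)
Number of 2-grams = length - 2 + 1 = 8 - 2 + 1
= 7


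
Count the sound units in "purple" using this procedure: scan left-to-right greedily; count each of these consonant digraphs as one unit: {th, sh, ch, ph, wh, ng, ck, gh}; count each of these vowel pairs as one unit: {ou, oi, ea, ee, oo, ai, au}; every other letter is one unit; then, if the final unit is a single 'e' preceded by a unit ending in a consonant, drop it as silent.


Word: "purple" (6 letters)
Left-to-right scan:
  1. 'p' (letter)
  2. 'u' (letter)
  3. 'r' (letter)
  4. 'p' (letter)
  5. 'l' (letter)
  6. 'e' (letter)
Units from scan: 6
Final unit is 'e' after a consonant -> drop as silent (-1)
Sound units = 5 units


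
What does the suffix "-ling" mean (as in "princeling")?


Suffix: -ling
Example: princeling (prince + -ling)
Meaning = small / young


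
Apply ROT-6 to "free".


Word: "free"
Shift: 6
Each letter → (letter + shift) mod 26:
  'f' (5) + 6 = 11 → 'l'
  'r' (17) + 6 = 23 → 'x'
  'e' (4) + 6 = 10 → 'k'
  'e' (4) + 6 = 10 → 'k'
Result = "lxkk"


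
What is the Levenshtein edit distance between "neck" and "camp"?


Word 1: "neck" (length 4)
Word 2: "camp" (length 4)
One optimal edit sequence (insert/delete/substitute each cost 1):
  1. substitute 'n' -> 'c'  (+1)
  2. substitute 'e' -> 'a'  (+1)
  3. substitute 'c' -> 'm'  (+1)
  4. substitute 'k' -> 'p'  (+1)
Total edit operations: 4
Edit distance = 4


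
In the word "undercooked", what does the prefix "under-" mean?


Prefix: under-
Example: undercooked = under- + cooked
Meaning = insufficient


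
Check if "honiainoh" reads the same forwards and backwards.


Word: "honiainoh"
Reversed: "honiainoh"
Forward == Backward? honiainoh == honiainoh
Palindrome = Yes


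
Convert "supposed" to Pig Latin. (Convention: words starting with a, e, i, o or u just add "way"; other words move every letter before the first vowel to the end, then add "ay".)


Word: "supposed"
Starts with consonant(s) → move to end, add 'ay'
Consonant cluster: "s"
Pig Latin = "upposedsay"


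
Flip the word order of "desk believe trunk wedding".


Original: "desk believe trunk wedding"
Words (1..n): desk | believe | trunk | wedding
Reversed (n..1): wedding | trunk | believe | desk
Result = "wedding trunk believe desk"


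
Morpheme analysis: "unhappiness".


Word: "unhappiness"
Morphemes: un- | happi | -ness
Each morpheme carries meaning
= 3 morphemes


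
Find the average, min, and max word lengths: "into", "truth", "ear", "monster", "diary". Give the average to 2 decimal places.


Lengths: "into"=4, "truth"=5, "ear"=3, "monster"=7, "diary"=5
Sum = 24, Count = 5
Average = 24/5 = 4.80
= avg=4.80, min=3, max=7


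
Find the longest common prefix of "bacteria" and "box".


Word 1: "bacteria"
Word 2: "box"
Comparing from start:
  Pos 0: 'b' == 'b'
  Pos 1: 'a' != 'o' (stop)
LCP = "b" (length 1)


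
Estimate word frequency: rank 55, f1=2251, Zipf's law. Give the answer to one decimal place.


Zipf's law: f(r) = f(1) / r
f(1) = 2251
f(55) = 2251 / 55
= 40.9 occurrences


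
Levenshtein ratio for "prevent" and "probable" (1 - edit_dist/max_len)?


Word 1: "prevent" (length 7)
Word 2: "probable" (length 8)
One optimal edit sequence:
  1. keep 'p'
  2. keep 'r'
  3. insert 'o'  (+1)
  4. substitute 'e' -> 'b'  (+1)
  5. substitute 'v' -> 'a'  (+1)
  6. substitute 'e' -> 'b'  (+1)
  7. substitute 'n' -> 'l'  (+1)
  8. substitute 't' -> 'e'  (+1)
Edit distance = 6
Max length = max(7, 8) = 8
Similarity = 1 - 6/8
= 0.2500


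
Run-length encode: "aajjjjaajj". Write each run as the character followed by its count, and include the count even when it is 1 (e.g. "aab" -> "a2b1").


String: "aajjjjaajj"
Scanning for consecutive runs:
  'a' x 2
  'j' x 4
  'a' x 2
  'j' x 2
RLE = "a2j4a2j2"


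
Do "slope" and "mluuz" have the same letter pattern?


Pattern of "slope": [0, 1, 2, 3, 4]
Pattern of "mluuz": [0, 1, 2, 2, 3]
Patterns do not match
Same pattern = No


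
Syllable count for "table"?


Word: "table"
Syllable breakdown: ta / ble
Counting: 2 parts
= 2 syllables


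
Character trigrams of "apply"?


Word: "apply" (length 5)
Number of trigrams = 5 - 3 + 1 = 3
  Position 0: "app"
  Position 1: "ppl"
  Position 2: "ply"
Trigrams = "app", "ppl", "ply"


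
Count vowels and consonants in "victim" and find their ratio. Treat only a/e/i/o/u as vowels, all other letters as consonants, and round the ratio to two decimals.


Word: "victim"
Vowels (a,e,i,o,u): 2
Consonants: 4
Ratio = 2/4
= 0.50


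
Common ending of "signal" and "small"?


Word 1: "signal"
Word 2: "small"
Comparing from end:
  Pos -1: 'l' == 'l'
  Pos -2: 'a' != 'l' (stop)
LCS = "l" (length 1)


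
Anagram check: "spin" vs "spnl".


Word 1: "spin" → sorted: inps
Word 2: "spnl" → sorted: lnps
Same letters? inps != lnps
Anagram = No


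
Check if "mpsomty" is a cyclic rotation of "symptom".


Word: "symptom", Candidate: "mpsomty"
Method: check if candidate is substring of word+word
"symptomsymptom" contains "mpsomty"? No
Is rotation = No


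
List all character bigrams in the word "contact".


Word: "contact" (length 7)
Number of bigrams = 7 - 2 + 1 = 6
  Position 0: "co"
  Position 1: "on"
  Position 2: "nt"
  Position 3: "ta"
  Position 4: "ac"
  Position 5: "ct"
Bigrams = "co", "on", "nt", "ta", "ac", "ct"


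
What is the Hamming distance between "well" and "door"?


Comparing character by character (same length = 4):
  Pos 0: 'w' vs 'd' !=
  Pos 1: 'e' vs 'o' !=
  Pos 2: 'l' vs 'o' !=
  Pos 3: 'l' vs 'r' !=
Hamming distance = 4


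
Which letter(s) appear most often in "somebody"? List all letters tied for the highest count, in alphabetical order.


Word: "somebody"
Letter counts:
  'b': 1
  'd': 1
  'e': 1
  'm': 1
  'o': 2
  's': 1
  'y': 1
Maximum count = 2
Most frequent = 'o' (2 times each)


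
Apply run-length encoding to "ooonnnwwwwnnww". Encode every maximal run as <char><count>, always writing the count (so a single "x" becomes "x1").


String: "ooonnnwwwwnnww"
Scanning for consecutive runs:
  'o' x 3
  'n' x 3
  'w' x 4
  'n' x 2
  'w' x 2
RLE = "o3n3w4n2w2"


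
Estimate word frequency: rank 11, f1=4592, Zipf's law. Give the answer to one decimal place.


Zipf's law: f(r) = f(1) / r
f(1) = 4592
f(11) = 4592 / 11
= 417.5 occurrences


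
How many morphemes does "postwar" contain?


Word: "postwar"
Morphemes: post- / war
Each morpheme carries meaning
= 2 morphemes


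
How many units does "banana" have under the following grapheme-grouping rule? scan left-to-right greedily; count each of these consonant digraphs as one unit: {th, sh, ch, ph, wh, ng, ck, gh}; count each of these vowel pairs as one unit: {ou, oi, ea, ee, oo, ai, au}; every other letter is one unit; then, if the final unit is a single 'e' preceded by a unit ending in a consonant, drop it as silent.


Word: "banana" (6 letters)
Left-to-right scan:
  1. 'b' (letter)
  2. 'a' (letter)
  3. 'n' (letter)
  4. 'a' (letter)
  5. 'n' (letter)
  6. 'a' (letter)
Units from scan: 6
Sound units = 6 units


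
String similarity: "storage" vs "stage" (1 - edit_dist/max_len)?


Word 1: "storage" (length 7)
Word 2: "stage" (length 5)
One optimal edit sequence:
  1. keep 's'
  2. keep 't'
  3. delete 'o'  (+1)
  4. delete 'r'  (+1)
  5. keep 'a'
  6. keep 'g'
  7. keep 'e'
Edit distance = 2
Max length = max(7, 5) = 7
Similarity = 1 - 2/7
= 0.7143


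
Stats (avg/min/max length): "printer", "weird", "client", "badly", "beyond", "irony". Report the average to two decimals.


Lengths: "printer"=7, "weird"=5, "client"=6, "badly"=5, "beyond"=6, "irony"=5
Sum = 34, Count = 6
Average = 34/6 = 5.67
= avg=5.67, min=5, max=7


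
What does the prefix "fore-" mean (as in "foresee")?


Prefix: fore-
As in: foresee -> fore- + see
Meaning = before


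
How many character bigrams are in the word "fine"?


Word: "fine" (length 4)
Number of 2-grams = length - 2 + 1 = 4 - 2 + 1
= 3


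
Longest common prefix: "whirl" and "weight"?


Word 1: "whirl"
Word 2: "weight"
Comparing from start:
  Pos 0: 'w' == 'w'
  Pos 1: 'h' != 'e' (stop)
LCP = "w" (length 1)


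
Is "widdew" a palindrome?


Word: "widdew"
Reversed: "weddiw"
Forward == Backward? widdew != weddiw
Palindrome = No


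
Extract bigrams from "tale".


Word: "tale" (length 4)
Number of bigrams = 4 - 2 + 1 = 3
  Position 0: "ta"
  Position 1: "al"
  Position 2: "le"
Bigrams = "ta", "al", "le"


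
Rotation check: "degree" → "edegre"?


Word: "degree", Candidate: "edegre"
Method: check if candidate is substring of word+word
"degreedegree" contains "edegre"? Yes
Is rotation = Yes


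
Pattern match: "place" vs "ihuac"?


Pattern of "place": [0, 1, 2, 3, 4]
Pattern of "ihuac": [0, 1, 2, 3, 4]
Patterns match
Same pattern = Yes


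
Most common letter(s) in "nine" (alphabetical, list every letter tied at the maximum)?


Word: "nine"
Letter counts:
  'e': 1
  'i': 1
  'n': 2
Maximum count = 2
Most frequent = 'n' (2 times each)


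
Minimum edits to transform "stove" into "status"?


Word 1: "stove" (length 5)
Word 2: "status" (length 6)
One optimal edit sequence (insert/delete/substitute each cost 1):
  1. keep 's'
  2. keep 't'
  3. insert 'a'  (+1)
  4. substitute 'o' -> 't'  (+1)
  5. substitute 'v' -> 'u'  (+1)
  6. substitute 'e' -> 's'  (+1)
Total edit operations: 4
Edit distance = 4


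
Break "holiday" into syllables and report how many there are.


Word: "holiday"
Syllable breakdown: hol-i-day
Counting: 3 parts
= 3 syllables


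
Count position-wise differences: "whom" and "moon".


Comparing character by character (same length = 4):
  Pos 0: 'w' vs 'm' !=
  Pos 1: 'h' vs 'o' !=
  Pos 2: 'o' vs 'o' =
  Pos 3: 'm' vs 'n' !=
Hamming distance = 3


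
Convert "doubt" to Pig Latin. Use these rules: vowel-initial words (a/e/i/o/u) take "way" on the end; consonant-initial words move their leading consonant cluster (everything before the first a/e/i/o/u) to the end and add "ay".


Word: "doubt"
Starts with consonant(s) → move to end, add 'ay'
Consonant cluster: "d"
Pig Latin = "oubtday"


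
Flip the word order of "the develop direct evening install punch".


Original: "the develop direct evening install punch"
Words (1..n): the | develop | direct | evening | install | punch
Reversed (n..1): punch | install | evening | direct | develop | the
Result = "punch install evening direct develop the"


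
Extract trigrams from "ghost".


Word: "ghost" (length 5)
Number of trigrams = 5 - 3 + 1 = 3
  Position 0: "gho"
  Position 1: "hos"
  Position 2: "ost"
Trigrams = "gho", "hos", "ost"


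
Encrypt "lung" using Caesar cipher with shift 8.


Word: "lung"
Shift: 8
Each letter → (letter + shift) mod 26:
  'l' (11) + 8 = 19 → 't'
  'u' (20) + 8 = 2 → 'c'
  'n' (13) + 8 = 21 → 'v'
  'g' (6) + 8 = 14 → 'o'
Result = "tcvo"


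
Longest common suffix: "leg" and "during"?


Word 1: "leg"
Word 2: "during"
Comparing from end:
  Pos -1: 'g' == 'g'
  Pos -2: 'e' != 'n' (stop)
LCS = "g" (length 1)


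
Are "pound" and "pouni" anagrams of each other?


Word 1: "pound" → sorted: dnopu
Word 2: "pouni" → sorted: inopu
Same letters? dnopu != inopu
Anagram = No


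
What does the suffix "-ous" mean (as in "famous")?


Suffix: -ous
Example: famous = fame + -ous, with a spelling change
Meaning = having quality of


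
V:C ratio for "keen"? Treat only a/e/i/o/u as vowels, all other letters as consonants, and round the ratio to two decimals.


Word: "keen"
Vowels (a,e,i,o,u): 2
Consonants: 2
Ratio = 2/2
= 1.00


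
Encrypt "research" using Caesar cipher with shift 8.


Word: "research"
Shift: 8
Each letter → (letter + shift) mod 26:
  'r' (17) + 8 = 25 → 'z'
  'e' (4) + 8 = 12 → 'm'
  's' (18) + 8 = 0 → 'a'
  'e' (4) + 8 = 12 → 'm'
  'a' (0) + 8 = 8 → 'i'
  'r' (17) + 8 = 25 → 'z'
  'c' (2) + 8 = 10 → 'k'
  'h' (7) + 8 = 15 → 'p'
Result = "zmamizkp"


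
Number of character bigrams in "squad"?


Word: "squad" (length 5)
Number of 2-grams = length - 2 + 1 = 5 - 2 + 1
= 4


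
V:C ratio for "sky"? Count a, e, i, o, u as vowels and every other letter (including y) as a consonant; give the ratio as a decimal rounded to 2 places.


Word: "sky"
Vowels (a,e,i,o,u): 0
Consonants: 3
Ratio = 0/3
= 0.00


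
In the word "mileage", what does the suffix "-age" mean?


Suffix: -age
Example: mileage = mile + -age
Meaning = result / collection


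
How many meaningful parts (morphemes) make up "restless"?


Word: "restless"
Morphemes: rest / -less
Each morpheme carries meaning
= 2 morphemes


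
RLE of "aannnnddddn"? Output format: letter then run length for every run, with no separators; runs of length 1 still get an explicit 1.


String: "aannnnddddn"
Scanning for consecutive runs:
  'a' x 2
  'n' x 4
  'd' x 4
  'n' x 1
RLE = "a2n4d4n1"


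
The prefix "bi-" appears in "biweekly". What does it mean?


Prefix: bi-
As in: biweekly -> bi- + weekly
Meaning = two


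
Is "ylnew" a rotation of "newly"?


Word: "newly", Candidate: "ylnew"
Method: check if candidate is substring of word+word
"newlynewly" contains "ylnew"? No
Is rotation = No


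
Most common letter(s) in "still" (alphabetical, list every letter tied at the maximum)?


Word: "still"
Letter counts:
  'i': 1
  'l': 2
  's': 1
  't': 1
Maximum count = 2
Most frequent = 'l' (2 times each)


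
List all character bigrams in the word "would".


Word: "would" (length 5)
Number of bigrams = 5 - 2 + 1 = 4
  Position 0: "wo"
  Position 1: "ou"
  Position 2: "ul"
  Position 3: "ld"
Bigrams = "wo", "ou", "ul", "ld"


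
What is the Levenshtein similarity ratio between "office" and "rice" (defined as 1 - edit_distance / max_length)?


Word 1: "office" (length 6)
Word 2: "rice" (length 4)
One optimal edit sequence:
  1. delete 'o'  (+1)
  2. delete 'f'  (+1)
  3. substitute 'f' -> 'r'  (+1)
  4. keep 'i'
  5. keep 'c'
  6. keep 'e'
Edit distance = 3
Max length = max(6, 4) = 6
Similarity = 1 - 3/6
= 0.5000


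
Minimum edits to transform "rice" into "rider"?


Word 1: "rice" (length 4)
Word 2: "rider" (length 5)
One optimal edit sequence (insert/delete/substitute each cost 1):
  1. keep 'r'
  2. keep 'i'
  3. substitute 'c' -> 'd'  (+1)
  4. keep 'e'
  5. insert 'r'  (+1)
Total edit operations: 2
Edit distance = 2


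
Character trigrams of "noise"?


Word: "noise" (length 5)
Number of trigrams = 5 - 3 + 1 = 3
  Position 0: "noi"
  Position 1: "ois"
  Position 2: "ise"
Trigrams = "noi", "ois", "ise"


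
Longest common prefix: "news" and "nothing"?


Word 1: "news"
Word 2: "nothing"
Comparing from start:
  Pos 0: 'n' == 'n'
  Pos 1: 'e' != 'o' (stop)
LCP = "n" (length 1)


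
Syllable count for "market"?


Word: "market"
Syllable breakdown: mar · ket
Counting: 2 parts
= 2 syllables


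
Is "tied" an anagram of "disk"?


Word 1: "disk" → sorted: diks
Word 2: "tied" → sorted: deit
Same letters? diks != deit
Anagram = No


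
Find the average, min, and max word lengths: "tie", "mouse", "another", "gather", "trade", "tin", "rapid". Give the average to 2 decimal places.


Lengths: "tie"=3, "mouse"=5, "another"=7, "gather"=6, "trade"=5, "tin"=3, "rapid"=5
Sum = 34, Count = 7
Average = 34/7 = 4.86
= avg=4.86, min=3, max=7


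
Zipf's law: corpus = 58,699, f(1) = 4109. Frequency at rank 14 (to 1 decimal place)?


Zipf's law: f(r) = f(1) / r
f(1) = 4109
f(14) = 4109 / 14
= 293.5 occurrences


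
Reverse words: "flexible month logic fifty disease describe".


Original: "flexible month logic fifty disease describe"
Words (1..n): flexible | month | logic | fifty | disease | describe
Reversed (n..1): describe | disease | fifty | logic | month | flexible
Result = "describe disease fifty logic month flexible"


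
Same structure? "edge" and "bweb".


Pattern of "edge": [0, 1, 2, 0]
Pattern of "bweb": [0, 1, 2, 0]
Patterns match
Same pattern = Yes


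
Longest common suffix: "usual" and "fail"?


Word 1: "usual"
Word 2: "fail"
Comparing from end:
  Pos -1: 'l' == 'l'
  Pos -2: 'a' != 'i' (stop)
LCS = "l" (length 1)


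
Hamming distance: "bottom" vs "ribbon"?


Comparing character by character (same length = 6):
  Pos 0: 'b' vs 'r' !=
  Pos 1: 'o' vs 'i' !=
  Pos 2: 't' vs 'b' !=
  Pos 3: 't' vs 'b' !=
  Pos 4: 'o' vs 'o' =
  Pos 5: 'm' vs 'n' !=
Hamming distance = 5


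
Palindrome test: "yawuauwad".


Word: "yawuauwad"
Reversed: "dawuauway"
Forward == Backward? yawuauwad != dawuauway
Palindrome = No


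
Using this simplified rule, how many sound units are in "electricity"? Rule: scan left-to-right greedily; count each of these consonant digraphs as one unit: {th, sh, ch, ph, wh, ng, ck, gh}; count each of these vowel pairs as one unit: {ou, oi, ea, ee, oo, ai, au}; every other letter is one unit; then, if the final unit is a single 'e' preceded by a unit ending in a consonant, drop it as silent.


Word: "electricity" (11 letters)
Left-to-right scan:
  1. 'e' (letter)
  2. 'l' (letter)
  3. 'e' (letter)
  4. 'c' (letter)
  5. 't' (letter)
  6. 'r' (letter)
  7. 'i' (letter)
  8. 'c' (letter)
  9. 'i' (letter)
  10. 't' (letter)
  11. 'y' (letter)
Units from scan: 11
Sound units = 11 units


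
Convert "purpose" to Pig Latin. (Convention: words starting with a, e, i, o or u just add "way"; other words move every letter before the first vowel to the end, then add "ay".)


Word: "purpose"
Starts with consonant(s) → move to end, add 'ay'
Consonant cluster: "p"
Pig Latin = "urposepay"


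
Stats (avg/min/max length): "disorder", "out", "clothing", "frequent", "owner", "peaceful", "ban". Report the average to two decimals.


Lengths: "disorder"=8, "out"=3, "clothing"=8, "frequent"=8, "owner"=5, "peaceful"=8, "ban"=3
Sum = 43, Count = 7
Average = 43/7 = 6.14
= avg=6.14, min=3, max=8


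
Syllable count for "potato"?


Word: "potato"
Syllable breakdown: po / ta / to
Counting: 3 parts
= 3 syllables


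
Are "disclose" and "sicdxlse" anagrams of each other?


Word 1: "disclose" → sorted: cdeiloss
Word 2: "sicdxlse" → sorted: cdeilssx
Same letters? cdeiloss != cdeilssx
Anagram = No


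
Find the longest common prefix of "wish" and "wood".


Word 1: "wish"
Word 2: "wood"
Comparing from start:
  Pos 0: 'w' == 'w'
  Pos 1: 'i' != 'o' (stop)
LCP = "w" (length 1)


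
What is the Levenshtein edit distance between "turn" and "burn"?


Word 1: "turn" (length 4)
Word 2: "burn" (length 4)
One optimal edit sequence (insert/delete/substitute each cost 1):
  1. substitute 't' -> 'b'  (+1)
  2. keep 'u'
  3. keep 'r'
  4. keep 'n'
Total edit operations: 1
Edit distance = 1


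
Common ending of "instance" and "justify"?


Word 1: "instance"
Word 2: "justify"
Comparing from end:
  Pos -1: 'e' != 'y' (stop)
LCS = "" (length 0)


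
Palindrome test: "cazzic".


Word: "cazzic"
Reversed: "cizzac"
Forward == Backward? cazzic != cizzac
Palindrome = No


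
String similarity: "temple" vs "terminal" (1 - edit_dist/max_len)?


Word 1: "temple" (length 6)
Word 2: "terminal" (length 8)
One optimal edit sequence:
  1. keep 't'
  2. keep 'e'
  3. insert 'r'  (+1)
  4. keep 'm'
  5. insert 'i'  (+1)
  6. substitute 'p' -> 'n'  (+1)
  7. substitute 'l' -> 'a'  (+1)
  8. substitute 'e' -> 'l'  (+1)
Edit distance = 5
Max length = max(6, 8) = 8
Similarity = 1 - 5/8
= 0.3750


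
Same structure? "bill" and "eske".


Pattern of "bill": [0, 1, 2, 2]
Pattern of "eske": [0, 1, 2, 0]
Patterns do not match
Same pattern = No


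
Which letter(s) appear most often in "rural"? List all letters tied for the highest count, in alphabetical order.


Word: "rural"
Letter counts:
  'a': 1
  'l': 1
  'r': 2
  'u': 1
Maximum count = 2
Most frequent = 'r' (2 times each)


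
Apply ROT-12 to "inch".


Word: "inch"
Shift: 12
Each letter → (letter + shift) mod 26:
  'i' (8) + 12 = 20 → 'u'
  'n' (13) + 12 = 25 → 'z'
  'c' (2) + 12 = 14 → 'o'
  'h' (7) + 12 = 19 → 't'
Result = "uzot"


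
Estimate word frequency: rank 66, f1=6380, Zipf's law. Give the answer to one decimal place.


Zipf's law: f(r) = f(1) / r
f(1) = 6380
f(66) = 6380 / 66
= 96.7 occurrences


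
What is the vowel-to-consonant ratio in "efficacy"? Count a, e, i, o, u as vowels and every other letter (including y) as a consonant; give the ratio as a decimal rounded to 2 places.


Word: "efficacy"
Vowels (a,e,i,o,u): 3
Consonants: 5
Ratio = 3/5
= 0.60


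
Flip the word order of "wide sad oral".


Original: "wide sad oral"
Words (1..n): wide | sad | oral
Reversed (n..1): oral | sad | wide
Result = "oral sad wide"


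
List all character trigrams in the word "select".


Word: "select" (length 6)
Number of trigrams = 6 - 3 + 1 = 4
  Position 0: "sel"
  Position 1: "ele"
  Position 2: "lec"
  Position 3: "ect"
Trigrams = "sel", "ele", "lec", "ect"


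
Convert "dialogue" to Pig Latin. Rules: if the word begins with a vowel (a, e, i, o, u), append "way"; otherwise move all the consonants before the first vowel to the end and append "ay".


Word: "dialogue"
Starts with consonant(s) → move to end, add 'ay'
Consonant cluster: "d"
Pig Latin = "ialogueday"


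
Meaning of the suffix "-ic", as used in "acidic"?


Suffix: -ic
Example: acidic = acid + -ic
Meaning = relating to


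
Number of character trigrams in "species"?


Word: "species" (length 7)
Number of 3-grams = length - 3 + 1 = 7 - 3 + 1
= 5


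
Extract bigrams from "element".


Word: "element" (length 7)
Number of bigrams = 7 - 2 + 1 = 6
  Position 0: "el"
  Position 1: "le"
  Position 2: "em"
  Position 3: "me"
  Position 4: "en"
  Position 5: "nt"
Bigrams = "el", "le", "em", "me", "en", "nt"


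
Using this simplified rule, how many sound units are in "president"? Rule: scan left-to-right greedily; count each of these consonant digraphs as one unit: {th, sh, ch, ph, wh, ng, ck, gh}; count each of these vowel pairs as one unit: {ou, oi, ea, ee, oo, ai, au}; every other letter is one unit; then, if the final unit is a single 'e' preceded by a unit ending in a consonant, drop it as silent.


Word: "president" (9 letters)
Left-to-right scan:
  1. 'p' (letter)
  2. 'r' (letter)
  3. 'e' (letter)
  4. 's' (letter)
  5. 'i' (letter)
  6. 'd' (letter)
  7. 'e' (letter)
  8. 'n' (letter)
  9. 't' (letter)
Units from scan: 9
Sound units = 9 units


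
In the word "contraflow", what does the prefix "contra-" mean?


Prefix: contra-
Example: contraflow = contra- + flow
Meaning = against


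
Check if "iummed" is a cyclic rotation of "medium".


Word: "medium", Candidate: "iummed"
Method: check if candidate is substring of word+word
"mediummedium" contains "iummed"? Yes
Is rotation = Yes


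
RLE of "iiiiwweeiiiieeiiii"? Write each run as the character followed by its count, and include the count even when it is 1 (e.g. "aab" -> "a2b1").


String: "iiiiwweeiiiieeiiii"
Scanning for consecutive runs:
  'i' x 4
  'w' x 2
  'e' x 2
  'i' x 4
  'e' x 2
  'i' x 4
RLE = "i4w2e2i4e2i4"


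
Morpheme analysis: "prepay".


Word: "prepay"
Morphemes: pre- | pay
Each morpheme carries meaning
= 2 morphemes


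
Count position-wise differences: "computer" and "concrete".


Comparing character by character (same length = 8):
  Pos 0: 'c' vs 'c' =
  Pos 1: 'o' vs 'o' =
  Pos 2: 'm' vs 'n' !=
  Pos 3: 'p' vs 'c' !=
  Pos 4: 'u' vs 'r' !=
  Pos 5: 't' vs 'e' !=
  Pos 6: 'e' vs 't' !=
  Pos 7: 'r' vs 'e' !=
Hamming distance = 6


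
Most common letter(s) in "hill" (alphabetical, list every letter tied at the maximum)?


Word: "hill"
Letter counts:
  'h': 1
  'i': 1
  'l': 2
Maximum count = 2
Most frequent = 'l' (2 times each)


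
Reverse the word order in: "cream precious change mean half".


Original: "cream precious change mean half"
Words (1..n): cream | precious | change | mean | half
Reversed (n..1): half | mean | change | precious | cream
Result = "half mean change precious cream"


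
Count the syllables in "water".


Word: "water"
Syllable breakdown: wa | ter
Counting: 2 parts
= 2 syllables


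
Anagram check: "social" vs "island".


Word 1: "social" → sorted: acilos
Word 2: "island" → sorted: adilns
Same letters? acilos != adilns
Anagram = No


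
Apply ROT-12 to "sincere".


Word: "sincere"
Shift: 12
Each letter → (letter + shift) mod 26:
  's' (18) + 12 = 4 → 'e'
  'i' (8) + 12 = 20 → 'u'
  'n' (13) + 12 = 25 → 'z'
  'c' (2) + 12 = 14 → 'o'
  'e' (4) + 12 = 16 → 'q'
  'r' (17) + 12 = 3 → 'd'
  'e' (4) + 12 = 16 → 'q'
Result = "euzoqdq"


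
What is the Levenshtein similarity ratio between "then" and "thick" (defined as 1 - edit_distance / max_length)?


Word 1: "then" (length 4)
Word 2: "thick" (length 5)
One optimal edit sequence:
  1. keep 't'
  2. keep 'h'
  3. insert 'i'  (+1)
  4. substitute 'e' -> 'c'  (+1)
  5. substitute 'n' -> 'k'  (+1)
Edit distance = 3
Max length = max(4, 5) = 5
Similarity = 1 - 3/5
= 0.4000


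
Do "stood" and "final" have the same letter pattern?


Pattern of "stood": [0, 1, 2, 2, 3]
Pattern of "final": [0, 1, 2, 3, 4]
Patterns do not match
Same pattern = No


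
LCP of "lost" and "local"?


Word 1: "lost"
Word 2: "local"
Comparing from start:
  Pos 0: 'l' == 'l'
  Pos 1: 'o' == 'o'
  Pos 2: 's' != 'c' (stop)
LCP = "lo" (length 2)


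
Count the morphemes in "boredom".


Word: "boredom"
Morphemes: bore | -dom
Each morpheme carries meaning
= 2 morphemes


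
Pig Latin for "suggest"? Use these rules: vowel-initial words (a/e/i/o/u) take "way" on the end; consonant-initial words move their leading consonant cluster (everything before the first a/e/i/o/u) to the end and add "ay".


Word: "suggest"
Starts with consonant(s) → move to end, add 'ay'
Consonant cluster: "s"
Pig Latin = "uggestsay"


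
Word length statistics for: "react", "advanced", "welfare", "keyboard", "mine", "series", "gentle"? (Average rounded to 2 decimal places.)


Lengths: "react"=5, "advanced"=8, "welfare"=7, "keyboard"=8, "mine"=4, "series"=6, "gentle"=6
Sum = 44, Count = 7
Average = 44/7 = 6.29
= avg=6.29, min=4, max=8


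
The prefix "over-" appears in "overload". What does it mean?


Prefix: over-
Example: overload (over- + load)
Meaning = excessive


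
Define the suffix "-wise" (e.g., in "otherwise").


Suffix: -wise
Example: otherwise (other + -wise)
Meaning = in the manner of


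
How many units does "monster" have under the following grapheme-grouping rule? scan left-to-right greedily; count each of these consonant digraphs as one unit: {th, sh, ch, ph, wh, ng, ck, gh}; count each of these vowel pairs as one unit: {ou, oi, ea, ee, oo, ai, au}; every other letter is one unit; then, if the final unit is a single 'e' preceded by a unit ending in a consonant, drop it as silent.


Word: "monster" (7 letters)
Left-to-right scan:
  1. 'm' (letter)
  2. 'o' (letter)
  3. 'n' (letter)
  4. 's' (letter)
  5. 't' (letter)
  6. 'e' (letter)
  7. 'r' (letter)
Units from scan: 7
Sound units = 7 units


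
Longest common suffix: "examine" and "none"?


Word 1: "examine"
Word 2: "none"
Comparing from end:
  Pos -1: 'e' == 'e'
  Pos -2: 'n' == 'n'
  Pos -3: 'i' != 'o' (stop)
LCS = "ne" (length 2)


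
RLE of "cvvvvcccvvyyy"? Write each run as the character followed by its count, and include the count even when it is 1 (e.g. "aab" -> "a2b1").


String: "cvvvvcccvvyyy"
Scanning for consecutive runs:
  'c' x 1
  'v' x 4
  'c' x 3
  'v' x 2
  'y' x 3
RLE = "c1v4c3v2y3"


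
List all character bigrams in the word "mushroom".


Word: "mushroom" (length 8)
Number of bigrams = 8 - 2 + 1 = 7
  Position 0: "mu"
  Position 1: "us"
  Position 2: "sh"
  Position 3: "hr"
  Position 4: "ro"
  Position 5: "oo"
  Position 6: "om"
Bigrams = "mu", "us", "sh", "hr", "ro", "oo", "om"


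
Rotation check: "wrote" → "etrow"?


Word: "wrote", Candidate: "etrow"
Method: check if candidate is substring of word+word
"wrotewrote" contains "etrow"? No
Is rotation = No


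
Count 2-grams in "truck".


Word: "truck" (length 5)
Number of 2-grams = length - 2 + 1 = 5 - 2 + 1
= 4


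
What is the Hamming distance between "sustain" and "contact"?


Comparing character by character (same length = 7):
  Pos 0: 's' vs 'c' !=
  Pos 1: 'u' vs 'o' !=
  Pos 2: 's' vs 'n' !=
  Pos 3: 't' vs 't' =
  Pos 4: 'a' vs 'a' =
  Pos 5: 'i' vs 'c' !=
  Pos 6: 'n' vs 't' !=
Hamming distance = 5


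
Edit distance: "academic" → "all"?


Word 1: "academic" (length 8)
Word 2: "all" (length 3)
One optimal edit sequence (insert/delete/substitute each cost 1):
  1. delete 'a'  (+1)
  2. delete 'c'  (+1)
  3. keep 'a'
  4. delete 'd'  (+1)
  5. delete 'e'  (+1)
  6. delete 'm'  (+1)
  7. substitute 'i' -> 'l'  (+1)
  8. substitute 'c' -> 'l'  (+1)
Total edit operations: 7
Edit distance = 7


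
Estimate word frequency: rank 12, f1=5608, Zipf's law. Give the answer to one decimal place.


Zipf's law: f(r) = f(1) / r
f(1) = 5608
f(12) = 5608 / 12
= 467.3 occurrences


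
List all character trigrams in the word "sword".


Word: "sword" (length 5)
Number of trigrams = 5 - 3 + 1 = 3
  Position 0: "swo"
  Position 1: "wor"
  Position 2: "ord"
Trigrams = "swo", "wor", "ord"


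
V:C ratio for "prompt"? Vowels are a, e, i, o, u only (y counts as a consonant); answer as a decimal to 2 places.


Word: "prompt"
Vowels (a,e,i,o,u): 1
Consonants: 5
Ratio = 1/5
= 0.20


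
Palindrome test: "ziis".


Word: "ziis"
Reversed: "siiz"
Forward == Backward? ziis != siiz
Palindrome = No


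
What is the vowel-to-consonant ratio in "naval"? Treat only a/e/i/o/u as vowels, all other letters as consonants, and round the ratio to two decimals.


Word: "naval"
Vowels (a,e,i,o,u): 2
Consonants: 3
Ratio = 2/3
= 0.67


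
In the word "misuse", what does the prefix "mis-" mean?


Prefix: mis-
As in: misuse -> mis- + use
Meaning = wrongly


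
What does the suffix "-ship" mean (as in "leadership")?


Suffix: -ship
Example: leadership (leader + -ship)
Meaning = state / position


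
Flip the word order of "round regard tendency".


Original: "round regard tendency"
Words (1..n): round | regard | tendency
Reversed (n..1): tendency | regard | round
Result = "tendency regard round"


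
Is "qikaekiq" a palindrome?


Word: "qikaekiq"
Reversed: "qikeakiq"
Forward == Backward? qikaekiq != qikeakiq
Palindrome = No


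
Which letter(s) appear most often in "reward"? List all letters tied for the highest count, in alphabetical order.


Word: "reward"
Letter counts:
  'a': 1
  'd': 1
  'e': 1
  'r': 2
  'w': 1
Maximum count = 2
Most frequent = 'r' (2 times each)


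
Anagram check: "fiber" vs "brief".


Word 1: "fiber" → sorted: befir
Word 2: "brief" → sorted: befir
Same letters? befir == befir
Anagram = Yes


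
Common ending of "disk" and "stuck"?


Word 1: "disk"
Word 2: "stuck"
Comparing from end:
  Pos -1: 'k' == 'k'
  Pos -2: 's' != 'c' (stop)
LCS = "k" (length 1)


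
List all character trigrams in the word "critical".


Word: "critical" (length 8)
Number of trigrams = 8 - 3 + 1 = 6
  Position 0: "cri"
  Position 1: "rit"
  Position 2: "iti"
  Position 3: "tic"
  Position 4: "ica"
  Position 5: "cal"
Trigrams = "cri", "rit", "iti", "tic", "ica", "cal"


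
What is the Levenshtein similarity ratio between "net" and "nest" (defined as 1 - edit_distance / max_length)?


Word 1: "net" (length 3)
Word 2: "nest" (length 4)
One optimal edit sequence:
  1. keep 'n'
  2. keep 'e'
  3. insert 's'  (+1)
  4. keep 't'
Edit distance = 1
Max length = max(3, 4) = 4
Similarity = 1 - 1/4
= 0.7500


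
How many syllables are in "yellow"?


Word: "yellow"
Syllable breakdown: yel · low
Counting: 2 parts
= 2 syllables


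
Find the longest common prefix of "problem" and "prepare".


Word 1: "problem"
Word 2: "prepare"
Comparing from start:
  Pos 0: 'p' == 'p'
  Pos 1: 'r' == 'r'
  Pos 2: 'o' != 'e' (stop)
LCP = "pr" (length 2)


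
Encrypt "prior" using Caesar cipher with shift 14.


Word: "prior"
Shift: 14
Each letter → (letter + shift) mod 26:
  'p' (15) + 14 = 3 → 'd'
  'r' (17) + 14 = 5 → 'f'
  'i' (8) + 14 = 22 → 'w'
  'o' (14) + 14 = 2 → 'c'
  'r' (17) + 14 = 5 → 'f'
Result = "dfwcf"


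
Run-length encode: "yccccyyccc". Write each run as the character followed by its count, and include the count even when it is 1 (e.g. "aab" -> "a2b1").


String: "yccccyyccc"
Scanning for consecutive runs:
  'y' x 1
  'c' x 4
  'y' x 2
  'c' x 3
RLE = "y1c4y2c3"


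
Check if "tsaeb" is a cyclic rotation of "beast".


Word: "beast", Candidate: "tsaeb"
Method: check if candidate is substring of word+word
"beastbeast" contains "tsaeb"? No
Is rotation = No


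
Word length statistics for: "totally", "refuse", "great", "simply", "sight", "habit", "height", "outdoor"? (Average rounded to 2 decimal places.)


Lengths: "totally"=7, "refuse"=6, "great"=5, "simply"=6, "sight"=5, "habit"=5, "height"=6, "outdoor"=7
Sum = 47, Count = 8
Average = 47/8 = 5.88
= avg=5.88, min=5, max=7


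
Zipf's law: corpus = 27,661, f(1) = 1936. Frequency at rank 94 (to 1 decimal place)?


Zipf's law: f(r) = f(1) / r
f(1) = 1936
f(94) = 1936 / 94
= 20.6 occurrences


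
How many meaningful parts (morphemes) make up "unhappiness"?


Word: "unhappiness"
Morphemes: un- | happi | -ness
Each morpheme carries meaning
= 3 morphemes


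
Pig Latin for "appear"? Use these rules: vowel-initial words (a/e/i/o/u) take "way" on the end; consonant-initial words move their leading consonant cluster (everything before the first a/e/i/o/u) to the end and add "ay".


Word: "appear"
Starts with vowel → add 'way'
Pig Latin = "appearway"


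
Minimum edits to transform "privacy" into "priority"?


Word 1: "privacy" (length 7)
Word 2: "priority" (length 8)
One optimal edit sequence (insert/delete/substitute each cost 1):
  1. keep 'p'
  2. keep 'r'
  3. keep 'i'
  4. insert 'o'  (+1)
  5. substitute 'v' -> 'r'  (+1)
  6. substitute 'a' -> 'i'  (+1)
  7. substitute 'c' -> 't'  (+1)
  8. keep 'y'
Total edit operations: 4
Edit distance = 4


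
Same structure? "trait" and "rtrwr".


Pattern of "trait": [0, 1, 2, 3, 0]
Pattern of "rtrwr": [0, 1, 0, 2, 0]
Patterns do not match
Same pattern = No


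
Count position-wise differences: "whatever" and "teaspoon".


Comparing character by character (same length = 8):
  Pos 0: 'w' vs 't' !=
  Pos 1: 'h' vs 'e' !=
  Pos 2: 'a' vs 'a' =
  Pos 3: 't' vs 's' !=
  Pos 4: 'e' vs 'p' !=
  Pos 5: 'v' vs 'o' !=
  Pos 6: 'e' vs 'o' !=
  Pos 7: 'r' vs 'n' !=
Hamming distance = 7


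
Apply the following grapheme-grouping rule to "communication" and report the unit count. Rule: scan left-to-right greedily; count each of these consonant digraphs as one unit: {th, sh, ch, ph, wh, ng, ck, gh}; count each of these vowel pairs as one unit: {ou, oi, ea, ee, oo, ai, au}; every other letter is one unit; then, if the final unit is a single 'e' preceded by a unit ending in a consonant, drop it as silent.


Word: "communication" (13 letters)
Left-to-right scan:
  (1) 'c' (letter)
  (2) 'o' (letter)
  (3) 'm' (letter)
  (4) 'm' (letter)
  (5) 'u' (letter)
  (6) 'n' (letter)
  (7) 'i' (letter)
  (8) 'c' (letter)
  (9) 'a' (letter)
  (10) 't' (letter)
  (11) 'i' (letter)
  (12) 'o' (letter)
  (13) 'n' (letter)
Units from scan: 13
Sound units = 13 units


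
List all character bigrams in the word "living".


Word: "living" (length 6)
Number of bigrams = 6 - 2 + 1 = 5
  Position 0: "li"
  Position 1: "iv"
  Position 2: "vi"
  Position 3: "in"
  Position 4: "ng"
Bigrams = "li", "iv", "vi", "in", "ng"


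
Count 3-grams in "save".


Word: "save" (length 4)
Number of 3-grams = length - 3 + 1 = 4 - 3 + 1
= 2


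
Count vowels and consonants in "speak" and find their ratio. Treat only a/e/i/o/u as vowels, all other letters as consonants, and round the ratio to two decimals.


Word: "speak"
Vowels (a,e,i,o,u): 2
Consonants: 3
Ratio = 2/3
= 0.67


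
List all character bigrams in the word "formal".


Word: "formal" (length 6)
Number of bigrams = 6 - 2 + 1 = 5
  Position 0: "fo"
  Position 1: "or"
  Position 2: "rm"
  Position 3: "ma"
  Position 4: "al"
Bigrams = "fo", "or", "rm", "ma", "al"


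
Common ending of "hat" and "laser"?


Word 1: "hat"
Word 2: "laser"
Comparing from end:
  Pos -1: 't' != 'r' (stop)
LCS = "" (length 0)


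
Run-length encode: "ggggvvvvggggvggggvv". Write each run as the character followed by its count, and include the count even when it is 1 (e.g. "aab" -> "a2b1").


String: "ggggvvvvggggvggggvv"
Scanning for consecutive runs:
  'g' x 4
  'v' x 4
  'g' x 4
  'v' x 1
  'g' x 4
  'v' x 2
RLE = "g4v4g4v1g4v2"


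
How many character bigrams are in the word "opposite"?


Word: "opposite" (length 8)
Number of 2-grams = length - 2 + 1 = 8 - 2 + 1
= 7


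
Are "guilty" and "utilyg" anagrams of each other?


Word 1: "guilty" → sorted: giltuy
Word 2: "utilyg" → sorted: giltuy
Same letters? giltuy == giltuy
Anagram = Yes


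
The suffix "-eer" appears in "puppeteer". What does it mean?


Suffix: -eer
Example: puppeteer = puppet + -eer
Meaning = one who is concerned with


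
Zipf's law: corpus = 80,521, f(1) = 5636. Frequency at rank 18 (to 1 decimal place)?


Zipf's law: f(r) = f(1) / r
f(1) = 5636
f(18) = 5636 / 18
= 313.1 occurrences


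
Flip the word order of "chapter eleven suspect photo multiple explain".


Original: "chapter eleven suspect photo multiple explain"
Words (1..n): chapter | eleven | suspect | photo | multiple | explain
Reversed (n..1): explain | multiple | photo | suspect | eleven | chapter
Result = "explain multiple photo suspect eleven chapter"


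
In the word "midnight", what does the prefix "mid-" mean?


Prefix: mid-
Example: midnight = mid- + night
Meaning = middle


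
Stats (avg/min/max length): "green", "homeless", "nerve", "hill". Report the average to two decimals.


Lengths: "green"=5, "homeless"=8, "nerve"=5, "hill"=4
Sum = 22, Count = 4
Average = 22/4 = 5.50
= avg=5.50, min=4, max=8


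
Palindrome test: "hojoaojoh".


Word: "hojoaojoh"
Reversed: "hojoaojoh"
Forward == Backward? hojoaojoh == hojoaojoh
Palindrome = Yes


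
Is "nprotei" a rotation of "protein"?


Word: "protein", Candidate: "nprotei"
Method: check if candidate is substring of word+word
"proteinprotein" contains "nprotei"? Yes
Is rotation = Yes


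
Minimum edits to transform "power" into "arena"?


Word 1: "power" (length 5)
Word 2: "arena" (length 5)
One optimal edit sequence (insert/delete/substitute each cost 1):
  1. substitute 'p' -> 'a'  (+1)
  2. substitute 'o' -> 'r'  (+1)
  3. substitute 'w' -> 'e'  (+1)
  4. substitute 'e' -> 'n'  (+1)
  5. substitute 'r' -> 'a'  (+1)
Total edit operations: 5
Edit distance = 5


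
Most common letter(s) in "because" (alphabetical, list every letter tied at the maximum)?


Word: "because"
Letter counts:
  'a': 1
  'b': 1
  'c': 1
  'e': 2
  's': 1
  'u': 1
Maximum count = 2
Most frequent = 'e' (2 times each)


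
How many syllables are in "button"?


Word: "button"
Syllable breakdown: but | ton
Counting: 2 parts
= 2 syllables


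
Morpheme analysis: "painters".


Word: "painters"
Morphemes: paint + -er + -s
Each morpheme carries meaning
= 3 morphemes


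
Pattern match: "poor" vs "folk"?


Pattern of "poor": [0, 1, 1, 2]
Pattern of "folk": [0, 1, 2, 3]
Patterns do not match
Same pattern = No


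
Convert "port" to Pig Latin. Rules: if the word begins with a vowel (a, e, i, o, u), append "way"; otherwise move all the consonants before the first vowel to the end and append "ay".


Word: "port"
Starts with consonant(s) → move to end, add 'ay'
Consonant cluster: "p"
Pig Latin = "ortpay"
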